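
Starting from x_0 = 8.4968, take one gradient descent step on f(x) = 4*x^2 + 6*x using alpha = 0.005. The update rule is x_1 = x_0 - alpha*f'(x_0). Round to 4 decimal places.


We compute the gradient at x_0 and apply the update.
f'(x) = 8*x + 6
f'(8.4968) = 8*8.4968 + 6 = 73.9744
x_1 = 8.4968 - 0.005*73.9744 = 8.1269


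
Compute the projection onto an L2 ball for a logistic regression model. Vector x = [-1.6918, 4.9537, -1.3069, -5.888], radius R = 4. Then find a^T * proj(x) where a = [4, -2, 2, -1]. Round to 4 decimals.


Step 1: Compute ||x|| (intermediates to 6 decimals).
||x|| = sqrt((-1.6918)^2 + 4.9537^2 + (-1.3069)^2 + (-5.888)^2) = 7.986104
Step 2: Project.
Since ||x|| > R, scale = R/||x|| = 4/7.986104 = 0.50087, proj(x) = scale * x
proj(x) = [-0.847372, 2.48116, -0.654587, -2.949123]
Step 3: Dot product.
a^T * proj(x) = 4*(-0.847372) - 2*2.48116 + 2*(-0.654587) - 1*(-2.949123) = -6.7119


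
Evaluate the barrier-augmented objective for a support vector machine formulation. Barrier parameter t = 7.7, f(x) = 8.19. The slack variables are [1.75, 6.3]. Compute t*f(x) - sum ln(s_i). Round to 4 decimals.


Step 1: Compute log-barrier.
ln values: [0.5596, 1.8405]
phi = -(0.5596 + 1.8405) = -2.4002
Step 2: Compute augmented objective.
t*f(x) = 7.7*8.19 = 63.063
Total = 63.063 - 2.4002 = 60.6628


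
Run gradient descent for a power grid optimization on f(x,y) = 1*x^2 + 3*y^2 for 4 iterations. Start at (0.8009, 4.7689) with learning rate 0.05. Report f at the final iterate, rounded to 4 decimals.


Gradient descent on f(x,y) = 1*x^2 + 3*y^2.
Starting point: (0.8009, 4.7689), alpha = 0.05
Step 1: grad_x = 2*1*0.8009 = 1.6018, grad_y = 2*3*4.7689 = 28.6134
  x_1 = 0.8009 - 0.05*1.6018 = 0.7208
  y_1 = 4.7689 - 0.05*28.6134 = 3.3382
Step 2: grad_x = 2*1*0.7208 = 1.4416, grad_y = 2*3*3.3382 = 20.0294
  x_2 = 0.7208 - 0.05*1.4416 = 0.6487
  y_2 = 3.3382 - 0.05*20.0294 = 2.3368
Step 3: grad_x = 2*1*0.6487 = 1.2975, grad_y = 2*3*2.3368 = 14.0206
  x_3 = 0.6487 - 0.05*1.2975 = 0.5839
  y_3 = 2.3368 - 0.05*14.0206 = 1.6357
Step 4: grad_x = 2*1*0.5839 = 1.1677, grad_y = 2*3*1.6357 = 9.8144
  x_4 = 0.5839 - 0.05*1.1677 = 0.5255
  y_4 = 1.6357 - 0.05*9.8144 = 1.145
f(0.5255, 1.145) = 1*0.5255^2 + 3*1.145^2 = 4.2093


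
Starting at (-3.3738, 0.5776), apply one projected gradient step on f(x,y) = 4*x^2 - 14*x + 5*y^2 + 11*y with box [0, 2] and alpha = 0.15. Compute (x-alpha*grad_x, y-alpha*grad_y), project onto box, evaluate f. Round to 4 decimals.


Step 1: Compute gradient at (-3.3738, 0.5776).
grad_x = 2*4*-3.3738 - 14 = -40.9904
grad_y = 2*5*0.5776 + 11 = 16.776
Step 2: Gradient step.
x_raw = -3.3738 - 0.15*-40.9904 = 2.7748
y_raw = 0.5776 - 0.15*16.776 = -1.9388
Step 3: Project onto [0, 2].
x_proj = clip(2.7748) = 2.0
y_proj = clip(-1.9388) = 0.0
Step 4: Evaluate f.
f(2.0, 0.0) = -12.0


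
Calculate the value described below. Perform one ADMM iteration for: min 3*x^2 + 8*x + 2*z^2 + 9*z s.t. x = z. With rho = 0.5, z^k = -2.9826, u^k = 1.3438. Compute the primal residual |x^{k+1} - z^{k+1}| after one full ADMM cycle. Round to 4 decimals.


ADMM iteration with rho = 0.5, z^k = -2.9826, u^k = 1.3438
Step 1: x-update.
Minimize 3*x^2 + 8*x + (0.5/2)*(x + 2.9826 + 1.3438)^2
FOC: (2*3 + 0.5)*x = -8 + 0.5*(-2.9826 - 1.3438)
x^{k+1} = -1.5636
Step 2: z-update.
Minimize 2*z^2 + 9*z + (0.5/2)*(-1.5636 - z + 1.3438)^2
FOC: (2*2 + 0.5)*z = -9 + 0.5*(-1.5636 + 1.3438)
z^{k+1} = -2.0244
Step 3: u-update.
u^{k+1} = 1.3438 - 1.5636 + 2.0244 = 1.8046
Step 4: Primal residual = |-1.5636 + 2.0244| = 0.4608


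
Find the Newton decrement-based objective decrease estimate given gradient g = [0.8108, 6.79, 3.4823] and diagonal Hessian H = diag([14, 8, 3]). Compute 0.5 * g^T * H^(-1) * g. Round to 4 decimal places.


Step 1: H is diagonal, so H^(-1) * g = [0.0579, 0.8488, 1.1608].
Step 2: g^T H^(-1) g = sum_i g_i^2 / H_ii
  = (0.8108)^2/14 + (6.79)^2/8 + (3.4823)^2/3
  = 0.047 + 5.763 + 4.0421 = 9.8521
Step 3: Objective decrease = 0.5 * g^T H^(-1) g = 4.9261


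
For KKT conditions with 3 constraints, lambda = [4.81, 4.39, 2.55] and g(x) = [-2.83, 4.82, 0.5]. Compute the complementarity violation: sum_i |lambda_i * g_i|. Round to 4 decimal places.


KKT complementary slackness check:
lambda_1 * g_1 = 4.81 * -2.83 = -13.6123
lambda_2 * g_2 = 4.39 * 4.82 = 21.1598
lambda_3 * g_3 = 2.55 * 0.5 = 1.275
Total violation = 13.6123 + 21.1598 + 1.275 = 36.0471


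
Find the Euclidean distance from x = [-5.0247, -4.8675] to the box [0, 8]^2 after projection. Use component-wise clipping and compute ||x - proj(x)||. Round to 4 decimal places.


Project each component onto [0, 8].
clip(-5.0247) = 0.0, clip(-4.8675) = 0.0
Projection = [0.0, 0.0]
Squared diffs: [25.2476, 23.6926]
Distance = sqrt(48.9402) = 6.9957


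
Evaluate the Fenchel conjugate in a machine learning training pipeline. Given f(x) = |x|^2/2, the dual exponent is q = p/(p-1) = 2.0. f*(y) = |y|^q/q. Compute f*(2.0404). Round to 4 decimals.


The conjugate exponent q satisfies 1/p + 1/q = 1.
p = 2, so q = 2/(2 - 1) = 2.0
|y|^q = 2.0404^2.0 = 4.1632
f*(2.0404) = 4.1632 / 2.0 = 2.0816


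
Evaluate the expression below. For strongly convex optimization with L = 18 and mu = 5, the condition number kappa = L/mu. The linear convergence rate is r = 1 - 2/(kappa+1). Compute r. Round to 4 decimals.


Step 1: Compute the condition number.
kappa = L/mu = 18/5 = 3.6
Step 2: Compute the convergence rate.
r = 1 - 2/(kappa + 1) = 1 - 2*mu/(L + mu) = (L - mu)/(L + mu) = 13/23 = 0.5652


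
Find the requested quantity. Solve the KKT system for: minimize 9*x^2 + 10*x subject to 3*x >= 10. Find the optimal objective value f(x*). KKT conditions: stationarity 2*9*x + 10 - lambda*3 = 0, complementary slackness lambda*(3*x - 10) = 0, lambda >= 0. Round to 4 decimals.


Step 1: Try lambda = 0 (constraint inactive).
x_unc = -10/(2*9) = -0.5556
Check: 3*-0.5556 = -1.6668 < 10 -- violated!
Step 2: Constraint must be active: 3*x = 10
x* = 10/3 = 3.3333 (rounded; the exact value 10/3 is used below)
lambda = (2*9*(10/3) + 10)/3 = 23.3333
Step 3: Compute optimal value.
f(x*) = 9*(10/3)^2 + 10*(10/3) = 133.3333


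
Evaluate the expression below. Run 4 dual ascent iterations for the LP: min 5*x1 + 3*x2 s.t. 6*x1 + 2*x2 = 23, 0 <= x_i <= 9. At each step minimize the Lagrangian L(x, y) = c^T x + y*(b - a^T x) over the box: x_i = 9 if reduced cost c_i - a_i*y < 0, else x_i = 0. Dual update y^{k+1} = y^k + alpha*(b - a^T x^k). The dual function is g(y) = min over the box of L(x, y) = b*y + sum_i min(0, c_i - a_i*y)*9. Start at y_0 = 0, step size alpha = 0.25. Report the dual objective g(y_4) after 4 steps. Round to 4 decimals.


Dual ascent for LP: min 5*x1 + 3*x2, 6*x1 + 2*x2 = 23, 0 <= x_i <= 9
Step 1: y^k = 0.0, reduced costs: (5.0, 3.0)
  x^k = (0.0, 0.0), subgradient = b - a^T x = 23.0
  y^{k+1} = 0.0 + 0.25*23.0 = 5.75
Step 2: y^k = 5.75, reduced costs: (-29.5, -8.5)
  x^k = (9.0, 9.0), subgradient = b - a^T x = -49.0
  y^{k+1} = 5.75 + 0.25*-49.0 = -6.5
Step 3: y^k = -6.5, reduced costs: (44.0, 16.0)
  x^k = (0.0, 0.0), subgradient = b - a^T x = 23.0
  y^{k+1} = -6.5 + 0.25*23.0 = -0.75
Step 4: y^k = -0.75, reduced costs: (9.5, 4.5)
  x^k = (0.0, 0.0), subgradient = b - a^T x = 23.0
  y^{k+1} = -0.75 + 0.25*23.0 = 5.0
Dual objective at y_4 = 5.0: reduced costs (-25.0, -7.0), box minimizer x = (9.0, 9.0)
g(y_4) = b*y + (c1 - a1*y)*x1 + (c2 - a2*y)*x2 = 23*5.0 + (-25.0)*9.0 + (-7.0)*9.0 = 115.0 - 225.0 - 63.0 = -173.0


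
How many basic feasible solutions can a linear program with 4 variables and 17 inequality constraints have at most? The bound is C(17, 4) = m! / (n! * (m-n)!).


Each vertex corresponds to some choice of n active constraints out of m, so the number of vertices is at most C(m, n) = m! / (n!(m-n)!).
m = 17, n = 4
Numerator: 17 * 16 * 15 * 14
Denominator: 4! = 24
C(17, 4) = 2380


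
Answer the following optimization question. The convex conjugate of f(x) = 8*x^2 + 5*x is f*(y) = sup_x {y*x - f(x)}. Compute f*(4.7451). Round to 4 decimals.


f*(y) = sup_x {y*x - a*x^2 - b*x} = sup_x {(y-b)*x - a*x^2}
FOC: (y - b) - 2a*x = 0 => x* = (y - b)/(2a)
x* = (4.7451 - 5)/(2*8) = -0.0159
f*(4.7451) = (y-b)^2/(4a) = (4.7451 - 5)^2/(4*8)
= 0.065/32 = 0.002


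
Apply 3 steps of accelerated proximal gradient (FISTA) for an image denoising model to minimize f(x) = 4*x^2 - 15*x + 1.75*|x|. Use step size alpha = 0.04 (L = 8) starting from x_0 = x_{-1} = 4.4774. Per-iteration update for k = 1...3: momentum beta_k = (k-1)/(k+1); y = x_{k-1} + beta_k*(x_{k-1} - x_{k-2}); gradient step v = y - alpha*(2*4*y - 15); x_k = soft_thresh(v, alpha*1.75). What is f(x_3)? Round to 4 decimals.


FISTA on f(x) = 4*x^2 - 15*x + 1.75*|x|
L = 8, alpha = 0.04
Iteration 1: beta = 0.0, y = 4.4774 + 0.0*(4.4774 - 4.4774) = 4.4774
  grad(y) = 20.8192, v = y - alpha*grad = 3.6446
  prox(v) = soft_thresh(3.6446, 0.07) = 3.5746
Iteration 2: beta = 0.3333, y = 3.5746 + 0.3333*(3.5746 - 4.4774) = 3.2737
  grad(y) = 11.1897, v = y - alpha*grad = 2.8261
  prox(v) = soft_thresh(2.8261, 0.07) = 2.7561
Iteration 3: beta = 0.5, y = 2.7561 + 0.5*(2.7561 - 3.5746) = 2.3469
  grad(y) = 3.7749, v = y - alpha*grad = 2.1959
  prox(v) = soft_thresh(2.1959, 0.07) = 2.1259
f(x_3) = 4*2.1259^2 - 15*2.1259 + 1.75*|2.1259| = -10.0905


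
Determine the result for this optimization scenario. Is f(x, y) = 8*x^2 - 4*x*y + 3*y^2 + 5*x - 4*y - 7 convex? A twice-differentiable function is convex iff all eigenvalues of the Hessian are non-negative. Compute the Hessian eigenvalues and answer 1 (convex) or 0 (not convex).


The Hessian of f(x,y) = 8*x^2 - 4*x*y + 3*y^2 + 5*x - 4*y - 7 is:
H = [[16, -4], [-4, 6]]
Trace = 16 + 6 = 22
Determinant = 16*6 - (-4)^2 = 80
Discriminant = (22)^2 - 4*80 = 164.0
Eigenvalues: lambda_1 = 4.5969, lambda_2 = 17.4031
The function is convex.

1


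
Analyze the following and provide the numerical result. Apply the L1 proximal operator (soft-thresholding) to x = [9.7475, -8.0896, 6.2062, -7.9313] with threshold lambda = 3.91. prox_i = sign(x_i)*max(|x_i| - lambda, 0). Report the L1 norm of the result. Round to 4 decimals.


Soft-thresholding with lambda = 3.91:
prox(9.7475) = sign(9.7475)*max(|9.7475| - 3.91, 0) = 5.8375
prox(-8.0896) = sign(-8.0896)*max(|-8.0896| - 3.91, 0) = -4.1796
prox(6.2062) = sign(6.2062)*max(|6.2062| - 3.91, 0) = 2.2962
prox(-7.9313) = sign(-7.9313)*max(|-7.9313| - 3.91, 0) = -4.0213
prox(x) = [5.8375, -4.1796, 2.2962, -4.0213]
||prox(x)||_1 = 5.8375 + 4.1796 + 2.2962 + 4.0213 = 16.3346


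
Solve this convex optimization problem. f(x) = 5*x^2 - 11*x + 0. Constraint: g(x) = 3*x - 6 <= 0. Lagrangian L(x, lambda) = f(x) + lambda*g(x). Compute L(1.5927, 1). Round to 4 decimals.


Step 1: Evaluate f(x).
f(1.5927) = 5*1.5927^2 - 11*1.5927 + 0 = -4.8362
Step 2: Evaluate g(x).
g(1.5927) = 3*1.5927 - 6 = -1.2219
Step 3: Compute Lagrangian.
L = -4.8362 + 1*-1.2219 = -6.0581


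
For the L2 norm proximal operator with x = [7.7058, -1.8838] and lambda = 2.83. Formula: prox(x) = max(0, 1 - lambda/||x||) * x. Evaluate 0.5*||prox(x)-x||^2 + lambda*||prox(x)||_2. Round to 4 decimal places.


Step 1: Compute ||x||.
||x|| = 7.9327
Step 2: Compute scaling factor.
scale = max(0, 1 - 2.83/7.9327) = 0.6432
Step 3: prox(x) = [4.9568, -1.2118]
||prox(x)|| = 5.1027
Step 4: Proximal objective.
0.5*||prox-x||^2 = 4.0045
lambda*||prox|| = 14.4406
Total = 18.4451


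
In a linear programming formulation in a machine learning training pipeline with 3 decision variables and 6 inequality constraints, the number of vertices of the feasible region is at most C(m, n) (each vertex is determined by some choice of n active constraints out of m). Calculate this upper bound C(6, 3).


Each vertex corresponds to some choice of n active constraints out of m, so the number of vertices is at most C(m, n) = m! / (n!(m-n)!).
m = 6, n = 3
Numerator: 6 * 5 * 4
Denominator: 3! = 6
C(6, 3) = 20


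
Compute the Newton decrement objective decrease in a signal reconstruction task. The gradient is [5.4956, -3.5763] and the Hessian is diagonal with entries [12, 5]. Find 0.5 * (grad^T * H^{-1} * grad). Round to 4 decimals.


Step 1: H is diagonal, so H^(-1) * g = [0.458, -0.7153].
Step 2: g^T H^(-1) g = sum_i g_i^2 / H_ii
  = (5.4956)^2/12 + (-3.5763)^2/5
  = 2.5168 + 2.558 = 5.0748
Step 3: Objective decrease = 0.5 * g^T H^(-1) g = 2.5374


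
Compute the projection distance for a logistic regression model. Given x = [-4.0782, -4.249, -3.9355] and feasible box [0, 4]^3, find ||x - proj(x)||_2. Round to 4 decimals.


Project each component onto [0, 4].
clip(-4.0782) = 0.0, clip(-4.249) = 0.0, clip(-3.9355) = 0.0
Projection = [0.0, 0.0, 0.0]
Squared diffs: [16.6317, 18.054, 15.4882]
Distance = sqrt(50.1739) = 7.0834


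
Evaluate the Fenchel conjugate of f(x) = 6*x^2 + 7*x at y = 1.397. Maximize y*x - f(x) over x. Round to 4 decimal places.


f*(y) = sup_x {y*x - a*x^2 - b*x} = sup_x {(y-b)*x - a*x^2}
FOC: (y - b) - 2a*x = 0 => x* = (y - b)/(2a)
x* = (1.397 - 7)/(2*6) = -0.4669
f*(1.397) = (y-b)^2/(4a) = (1.397 - 7)^2/(4*6)
= 31.3936/24 = 1.3081


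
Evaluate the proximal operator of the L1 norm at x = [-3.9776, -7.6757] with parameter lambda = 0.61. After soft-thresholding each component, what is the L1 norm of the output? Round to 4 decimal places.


Soft-thresholding with lambda = 0.61:
prox(-3.9776) = sign(-3.9776)*max(|-3.9776| - 0.61, 0) = -3.3676
prox(-7.6757) = sign(-7.6757)*max(|-7.6757| - 0.61, 0) = -7.0657
prox(x) = [-3.3676, -7.0657]
||prox(x)||_1 = 3.3676 + 7.0657 = 10.4333


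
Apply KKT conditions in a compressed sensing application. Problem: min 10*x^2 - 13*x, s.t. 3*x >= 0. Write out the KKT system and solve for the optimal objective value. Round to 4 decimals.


Step 1: Try lambda = 0 (constraint inactive).
Stationarity: 2*10*x - 13 = 0
x* = 13/(2*10) = 0.65
Check constraint: 3*0.65 = 1.95 >= 0 -- satisfied.
Step 2: Compute optimal value.
f(x*) = 10*0.65^2 - 13*0.65 = -4.225


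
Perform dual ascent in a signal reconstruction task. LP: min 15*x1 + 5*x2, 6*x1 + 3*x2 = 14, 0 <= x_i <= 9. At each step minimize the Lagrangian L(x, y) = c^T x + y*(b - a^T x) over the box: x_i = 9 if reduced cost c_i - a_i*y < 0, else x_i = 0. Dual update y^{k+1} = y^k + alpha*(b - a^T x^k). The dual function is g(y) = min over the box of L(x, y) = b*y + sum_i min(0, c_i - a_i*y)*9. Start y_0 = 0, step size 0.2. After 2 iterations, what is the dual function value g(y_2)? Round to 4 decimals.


Dual ascent for LP: min 15*x1 + 5*x2, 6*x1 + 3*x2 = 14, 0 <= x_i <= 9
Step 1: y^k = 0.0, reduced costs: (15.0, 5.0)
  x^k = (0.0, 0.0), subgradient = b - a^T x = 14.0
  y^{k+1} = 0.0 + 0.2*14.0 = 2.8
Step 2: y^k = 2.8, reduced costs: (-1.8, -3.4)
  x^k = (9.0, 9.0), subgradient = b - a^T x = -67.0
  y^{k+1} = 2.8 + 0.2*-67.0 = -10.6
Dual objective at y_2 = -10.6: reduced costs (78.6, 36.8), box minimizer x = (0.0, 0.0)
g(y_2) = b*y + (c1 - a1*y)*x1 + (c2 - a2*y)*x2 = 14*(-10.6) + 78.6*0.0 + 36.8*0.0 = -148.4 + 0.0 + 0.0 = -148.4


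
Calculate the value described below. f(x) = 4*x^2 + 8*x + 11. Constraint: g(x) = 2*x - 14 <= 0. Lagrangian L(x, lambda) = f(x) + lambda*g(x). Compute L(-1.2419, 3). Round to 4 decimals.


Step 1: Evaluate f(x).
f(-1.2419) = 4*(-1.2419)^2 + 8*(-1.2419) + 11 = 7.2341
Step 2: Evaluate g(x).
g(-1.2419) = 2*-1.2419 - 14 = -16.4838
Step 3: Compute Lagrangian.
L = 7.2341 + 3*-16.4838 = -42.2173


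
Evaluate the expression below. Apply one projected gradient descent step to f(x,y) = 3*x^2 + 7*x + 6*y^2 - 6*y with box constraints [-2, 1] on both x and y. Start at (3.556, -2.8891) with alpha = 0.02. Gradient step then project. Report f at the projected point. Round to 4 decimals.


Step 1: Compute gradient at (3.556, -2.8891).
grad_x = 2*3*3.556 + 7 = 28.336
grad_y = 2*6*-2.8891 - 6 = -40.6692
Step 2: Gradient step.
x_raw = 3.556 - 0.02*28.336 = 2.9893
y_raw = -2.8891 - 0.02*-40.6692 = -2.0757
Step 3: Project onto [-2, 1].
x_proj = clip(2.9893) = 1.0
y_proj = clip(-2.0757) = -2.0
Step 4: Evaluate f.
f(1.0, -2.0) = 46.0


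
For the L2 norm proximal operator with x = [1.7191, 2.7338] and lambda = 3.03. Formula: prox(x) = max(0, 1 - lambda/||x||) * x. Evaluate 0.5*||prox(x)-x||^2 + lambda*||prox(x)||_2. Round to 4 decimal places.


Step 1: Compute ||x||.
||x|| = 3.2294
Step 2: Compute scaling factor.
scale = max(0, 1 - 3.03/3.2294) = 0.0617
Step 3: prox(x) = [0.1061, 0.1688]
||prox(x)|| = 0.1994
Step 4: Proximal objective.
0.5*||prox-x||^2 = 4.5905
lambda*||prox|| = 0.6042
Total = 5.1946


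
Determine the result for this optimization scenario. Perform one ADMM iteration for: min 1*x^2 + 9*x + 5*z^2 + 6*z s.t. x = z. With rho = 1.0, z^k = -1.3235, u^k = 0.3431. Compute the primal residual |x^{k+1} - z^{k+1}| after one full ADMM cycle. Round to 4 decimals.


ADMM iteration with rho = 1.0, z^k = -1.3235, u^k = 0.3431
Step 1: x-update.
Minimize 1*x^2 + 9*x + (1.0/2)*(x + 1.3235 + 0.3431)^2
FOC: (2*1 + 1.0)*x = -9 + 1.0*(-1.3235 - 0.3431)
x^{k+1} = -3.5555
Step 2: z-update.
Minimize 5*z^2 + 6*z + (1.0/2)*(-3.5555 - z + 0.3431)^2
FOC: (2*5 + 1.0)*z = -6 + 1.0*(-3.5555 + 0.3431)
z^{k+1} = -0.8375
Step 3: u-update.
u^{k+1} = 0.3431 - 3.5555 + 0.8375 = -2.3749
Step 4: Primal residual = |-3.5555 + 0.8375| = 2.718


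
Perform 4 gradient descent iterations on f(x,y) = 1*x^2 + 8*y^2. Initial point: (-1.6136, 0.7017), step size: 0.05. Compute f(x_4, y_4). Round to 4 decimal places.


Gradient descent on f(x,y) = 1*x^2 + 8*y^2.
Starting point: (-1.6136, 0.7017), alpha = 0.05
Step 1: grad_x = 2*1*-1.6136 = -3.2272, grad_y = 2*8*0.7017 = 11.2272
  x_1 = -1.6136 - 0.05*-3.2272 = -1.4522
  y_1 = 0.7017 - 0.05*11.2272 = 0.1403
Step 2: grad_x = 2*1*-1.4522 = -2.9045, grad_y = 2*8*0.1403 = 2.2454
  x_2 = -1.4522 - 0.05*-2.9045 = -1.307
  y_2 = 0.1403 - 0.05*2.2454 = 0.0281
Step 3: grad_x = 2*1*-1.307 = -2.614, grad_y = 2*8*0.0281 = 0.4491
  x_3 = -1.307 - 0.05*-2.614 = -1.1763
  y_3 = 0.0281 - 0.05*0.4491 = 0.0056
Step 4: grad_x = 2*1*-1.1763 = -2.3526, grad_y = 2*8*0.0056 = 0.0898
  x_4 = -1.1763 - 0.05*-2.3526 = -1.0587
  y_4 = 0.0056 - 0.05*0.0898 = 0.0011
f(-1.0587, 0.0011) = 1*(-1.0587)^2 + 8*0.0011^2 = 1.1208


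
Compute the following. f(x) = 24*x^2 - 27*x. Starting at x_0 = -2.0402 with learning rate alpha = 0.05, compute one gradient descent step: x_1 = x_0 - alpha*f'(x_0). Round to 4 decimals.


We compute the gradient at x_0 and apply the update.
f'(x) = 48*x - 27
f'(-2.0402) = 48*-2.0402 - 27 = -124.9296
x_1 = -2.0402 - 0.05*-124.9296 = 4.2063


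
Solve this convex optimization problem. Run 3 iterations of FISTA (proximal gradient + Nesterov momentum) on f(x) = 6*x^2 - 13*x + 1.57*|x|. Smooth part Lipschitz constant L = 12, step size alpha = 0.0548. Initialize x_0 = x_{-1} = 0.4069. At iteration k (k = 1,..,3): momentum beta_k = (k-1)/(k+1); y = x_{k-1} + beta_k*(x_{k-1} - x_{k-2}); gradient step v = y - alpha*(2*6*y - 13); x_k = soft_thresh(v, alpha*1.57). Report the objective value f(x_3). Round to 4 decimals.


FISTA on f(x) = 6*x^2 - 13*x + 1.57*|x|
L = 12, alpha = 0.0548
Iteration 1: beta = 0.0, y = 0.4069 + 0.0*(0.4069 - 0.4069) = 0.4069
  grad(y) = -8.1172, v = y - alpha*grad = 0.8517
  prox(v) = soft_thresh(0.8517, 0.086) = 0.7657
Iteration 2: beta = 0.3333, y = 0.7657 + 0.3333*(0.7657 - 0.4069) = 0.8853
  grad(y) = -2.3766, v = y - alpha*grad = 1.0155
  prox(v) = soft_thresh(1.0155, 0.086) = 0.9295
Iteration 3: beta = 0.5, y = 0.9295 + 0.5*(0.9295 - 0.7657) = 1.0114
  grad(y) = -0.8634, v = y - alpha*grad = 1.0587
  prox(v) = soft_thresh(1.0587, 0.086) = 0.9727
f(x_3) = 6*0.9727^2 - 13*0.9727 + 1.57*|0.9727| = -5.4411


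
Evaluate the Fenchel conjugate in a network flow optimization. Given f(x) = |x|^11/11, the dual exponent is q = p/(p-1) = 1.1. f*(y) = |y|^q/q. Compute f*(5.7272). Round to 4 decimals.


The conjugate exponent q satisfies 1/p + 1/q = 1.
p = 11, so q = 11/(11 - 1) = 1.1
|y|^q = 5.7272^1.1 = 6.8192
f*(5.7272) = 6.8192 / 1.1 = 6.1993


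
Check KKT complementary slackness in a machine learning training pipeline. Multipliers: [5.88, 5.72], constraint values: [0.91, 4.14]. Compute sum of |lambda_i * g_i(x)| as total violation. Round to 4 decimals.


KKT complementary slackness check:
lambda_1 * g_1 = 5.88 * 0.91 = 5.3508
lambda_2 * g_2 = 5.72 * 4.14 = 23.6808
Total violation = 5.3508 + 23.6808 = 29.0316


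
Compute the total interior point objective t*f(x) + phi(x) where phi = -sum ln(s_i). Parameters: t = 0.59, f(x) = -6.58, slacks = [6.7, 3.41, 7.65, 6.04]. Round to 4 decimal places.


Step 1: Compute log-barrier.
ln values: [1.9021, 1.2267, 2.0347, 1.7984]
phi = -(1.9021 + 1.2267 + 2.0347 + 1.7984) = -6.9619
Step 2: Compute augmented objective.
t*f(x) = 0.59*-6.58 = -3.8822
Total = -3.8822 - 6.9619 = -10.8441


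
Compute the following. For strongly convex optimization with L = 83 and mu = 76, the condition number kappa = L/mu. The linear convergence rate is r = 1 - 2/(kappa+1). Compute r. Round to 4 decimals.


Step 1: Compute the condition number.
kappa = L/mu = 83/76 = 1.0921
Step 2: Compute the convergence rate.
r = 1 - 2/(kappa + 1) = 1 - 2*mu/(L + mu) = (L - mu)/(L + mu) = 7/159 = 0.044


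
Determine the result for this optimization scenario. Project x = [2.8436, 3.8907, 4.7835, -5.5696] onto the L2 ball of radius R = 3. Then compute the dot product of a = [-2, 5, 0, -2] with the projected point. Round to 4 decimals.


Step 1: Compute ||x|| (intermediates to 6 decimals).
||x|| = sqrt(2.8436^2 + 3.8907^2 + 4.7835^2 + (-5.5696)^2) = 8.782137
Step 2: Project.
Since ||x|| > R, scale = R/||x|| = 3/8.782137 = 0.341603, proj(x) = scale * x
proj(x) = [0.971382, 1.329075, 1.634058, -1.902592]
Step 3: Dot product.
a^T * proj(x) = -2*0.971382 + 5*1.329075 + 0*1.634058 - 2*(-1.902592) = 8.5078


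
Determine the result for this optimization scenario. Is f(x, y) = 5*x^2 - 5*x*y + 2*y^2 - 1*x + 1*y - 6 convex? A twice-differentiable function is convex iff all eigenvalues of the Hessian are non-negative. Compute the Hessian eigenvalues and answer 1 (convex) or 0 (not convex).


The Hessian of f(x,y) = 5*x^2 - 5*x*y + 2*y^2 - 1*x + 1*y - 6 is:
H = [[10, -5], [-5, 4]]
Trace = 10 + 4 = 14
Determinant = 10*4 - (-5)^2 = 15
Discriminant = (14)^2 - 4*15 = 136.0
Eigenvalues: lambda_1 = 1.169, lambda_2 = 12.831
The function is convex.

1


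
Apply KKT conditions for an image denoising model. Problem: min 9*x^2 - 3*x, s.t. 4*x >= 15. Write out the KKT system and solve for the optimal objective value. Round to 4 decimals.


Step 1: Try lambda = 0 (constraint inactive).
x_unc = 3/(2*9) = 0.1667
Check: 4*0.1667 = 0.6668 < 15 -- violated!
Step 2: Constraint must be active: 4*x = 15
x* = 15/4 = 3.75
lambda = (2*9*3.75 - 3)/4 = 16.125
Step 3: Compute optimal value.
f(x*) = 9*3.75^2 - 3*3.75 = 115.3125


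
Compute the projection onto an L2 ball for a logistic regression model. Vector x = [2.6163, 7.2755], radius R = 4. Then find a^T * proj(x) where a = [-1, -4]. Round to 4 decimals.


Step 1: Compute ||x|| (intermediates to 6 decimals).
||x|| = sqrt(2.6163^2 + 7.2755^2) = 7.731619
Step 2: Project.
Since ||x|| > R, scale = R/||x|| = 4/7.731619 = 0.517356, proj(x) = scale * x
proj(x) = [1.353559, 3.764024]
Step 3: Dot product.
a^T * proj(x) = -1*1.353559 - 4*3.764024 = -16.4097


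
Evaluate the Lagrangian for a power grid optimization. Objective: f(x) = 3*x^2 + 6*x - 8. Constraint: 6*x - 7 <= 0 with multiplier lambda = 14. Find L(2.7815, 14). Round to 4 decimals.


Step 1: Evaluate f(x).
f(2.7815) = 3*2.7815^2 + 6*2.7815 - 8 = 31.8992
Step 2: Evaluate g(x).
g(2.7815) = 6*2.7815 - 7 = 9.689
Step 3: Compute Lagrangian.
L = 31.8992 + 14*9.689 = 167.5452


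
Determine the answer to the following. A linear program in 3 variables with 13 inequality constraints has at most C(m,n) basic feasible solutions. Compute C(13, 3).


Each vertex corresponds to some choice of n active constraints out of m, so the number of vertices is at most C(m, n) = m! / (n!(m-n)!).
m = 13, n = 3
Numerator: 13 * 12 * 11
Denominator: 3! = 6
C(13, 3) = 286


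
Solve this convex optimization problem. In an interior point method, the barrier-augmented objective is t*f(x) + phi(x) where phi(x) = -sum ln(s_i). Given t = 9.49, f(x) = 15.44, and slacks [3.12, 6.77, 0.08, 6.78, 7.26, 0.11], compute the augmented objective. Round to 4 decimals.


Step 1: Compute log-barrier.
ln values: [1.1378, 1.9125, -2.5257, 1.914, 1.9824, -2.2073]
phi = -(1.1378 + 1.9125 - 2.5257 + 1.914 + 1.9824 - 2.2073) = -2.2137
Step 2: Compute augmented objective.
t*f(x) = 9.49*15.44 = 146.5256
Total = 146.5256 - 2.2137 = 144.3119


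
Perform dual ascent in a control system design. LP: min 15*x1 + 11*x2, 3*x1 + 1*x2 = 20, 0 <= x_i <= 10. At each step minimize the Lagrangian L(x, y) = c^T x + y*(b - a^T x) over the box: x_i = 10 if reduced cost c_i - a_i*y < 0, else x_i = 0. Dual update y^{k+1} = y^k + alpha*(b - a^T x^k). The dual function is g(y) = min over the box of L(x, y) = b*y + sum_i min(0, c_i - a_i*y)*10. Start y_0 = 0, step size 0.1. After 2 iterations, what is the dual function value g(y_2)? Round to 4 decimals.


Dual ascent for LP: min 15*x1 + 11*x2, 3*x1 + 1*x2 = 20, 0 <= x_i <= 10
Step 1: y^k = 0.0, reduced costs: (15.0, 11.0)
  x^k = (0.0, 0.0), subgradient = b - a^T x = 20.0
  y^{k+1} = 0.0 + 0.1*20.0 = 2.0
Step 2: y^k = 2.0, reduced costs: (9.0, 9.0)
  x^k = (0.0, 0.0), subgradient = b - a^T x = 20.0
  y^{k+1} = 2.0 + 0.1*20.0 = 4.0
Dual objective at y_2 = 4.0: reduced costs (3.0, 7.0), box minimizer x = (0.0, 0.0)
g(y_2) = b*y + (c1 - a1*y)*x1 + (c2 - a2*y)*x2 = 20*4.0 + 3.0*0.0 + 7.0*0.0 = 80.0 + 0.0 + 0.0 = 80.0


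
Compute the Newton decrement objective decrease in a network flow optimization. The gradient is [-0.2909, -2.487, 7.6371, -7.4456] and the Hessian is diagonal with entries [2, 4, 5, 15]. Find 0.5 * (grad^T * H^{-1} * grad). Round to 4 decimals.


Step 1: H is diagonal, so H^(-1) * g = [-0.1455, -0.6218, 1.5274, -0.4964].
Step 2: g^T H^(-1) g = sum_i g_i^2 / H_ii
  = (-0.2909)^2/2 + (-2.487)^2/4 + (7.6371)^2/5 + (-7.4456)^2/15
  = 0.0423 + 1.5463 + 11.6651 + 3.6958 = 16.9495
Step 3: Objective decrease = 0.5 * g^T H^(-1) g = 8.4747


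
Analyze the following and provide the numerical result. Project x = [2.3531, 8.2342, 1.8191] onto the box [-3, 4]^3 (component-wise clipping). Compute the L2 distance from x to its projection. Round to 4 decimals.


Project each component onto [-3, 4].
clip(2.3531) = 2.3531, clip(8.2342) = 4.0, clip(1.8191) = 1.8191
Projection = [2.3531, 4.0, 1.8191]
Squared diffs: [0.0, 17.9284, 0.0]
Distance = sqrt(17.9284) = 4.2342


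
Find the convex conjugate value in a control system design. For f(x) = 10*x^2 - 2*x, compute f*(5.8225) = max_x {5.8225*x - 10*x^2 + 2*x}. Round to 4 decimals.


f*(y) = sup_x {y*x - a*x^2 - b*x} = sup_x {(y-b)*x - a*x^2}
FOC: (y - b) - 2a*x = 0 => x* = (y - b)/(2a)
x* = (5.8225 + 2)/(2*10) = 0.3911
f*(5.8225) = (y-b)^2/(4a) = (5.8225 + 2)^2/(4*10)
= 61.1915/40 = 1.5298


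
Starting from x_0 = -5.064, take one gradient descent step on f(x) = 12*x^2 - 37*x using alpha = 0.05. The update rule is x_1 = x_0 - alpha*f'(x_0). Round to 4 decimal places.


We compute the gradient at x_0 and apply the update.
f'(x) = 24*x - 37
f'(-5.064) = 24*-5.064 - 37 = -158.536
x_1 = -5.064 - 0.05*-158.536 = 2.8628


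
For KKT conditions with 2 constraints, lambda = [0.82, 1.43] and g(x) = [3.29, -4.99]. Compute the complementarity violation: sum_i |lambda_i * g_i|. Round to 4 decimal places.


KKT complementary slackness check:
lambda_1 * g_1 = 0.82 * 3.29 = 2.6978
lambda_2 * g_2 = 1.43 * -4.99 = -7.1357
Total violation = 2.6978 + 7.1357 = 9.8335


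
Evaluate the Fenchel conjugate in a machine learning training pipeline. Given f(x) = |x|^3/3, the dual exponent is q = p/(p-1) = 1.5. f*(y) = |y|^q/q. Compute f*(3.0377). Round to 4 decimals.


The conjugate exponent q satisfies 1/p + 1/q = 1.
p = 3, so q = 3/(3 - 1) = 1.5
|y|^q = 3.0377^1.5 = 5.2944
f*(3.0377) = 5.2944 / 1.5 = 3.5296


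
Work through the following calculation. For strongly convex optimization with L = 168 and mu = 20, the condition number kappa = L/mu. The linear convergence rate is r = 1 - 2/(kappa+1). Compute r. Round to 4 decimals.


Step 1: Compute the condition number.
kappa = L/mu = 168/20 = 8.4
Step 2: Compute the convergence rate.
r = 1 - 2/(kappa + 1) = 1 - 2*mu/(L + mu) = (L - mu)/(L + mu) = 148/188 = 0.7872


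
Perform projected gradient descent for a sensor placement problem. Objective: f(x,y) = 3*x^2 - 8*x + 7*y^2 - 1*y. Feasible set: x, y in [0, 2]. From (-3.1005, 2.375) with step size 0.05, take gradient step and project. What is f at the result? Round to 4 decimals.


Step 1: Compute gradient at (-3.1005, 2.375).
grad_x = 2*3*-3.1005 - 8 = -26.603
grad_y = 2*7*2.375 - 1 = 32.25
Step 2: Gradient step.
x_raw = -3.1005 - 0.05*-26.603 = -1.7704
y_raw = 2.375 - 0.05*32.25 = 0.7625
Step 3: Project onto [0, 2].
x_proj = clip(-1.7704) = 0.0
y_proj = clip(0.7625) = 0.7625
Step 4: Evaluate f.
f(0.0, 0.7625) = 3.3073


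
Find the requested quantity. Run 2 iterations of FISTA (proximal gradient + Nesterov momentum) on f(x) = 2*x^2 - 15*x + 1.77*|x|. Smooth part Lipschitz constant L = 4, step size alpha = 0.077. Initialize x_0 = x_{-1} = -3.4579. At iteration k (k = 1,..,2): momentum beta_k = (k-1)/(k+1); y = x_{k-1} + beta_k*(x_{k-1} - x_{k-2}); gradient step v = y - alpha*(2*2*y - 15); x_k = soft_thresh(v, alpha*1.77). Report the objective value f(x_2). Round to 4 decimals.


FISTA on f(x) = 2*x^2 - 15*x + 1.77*|x|
L = 4, alpha = 0.077
Iteration 1: beta = 0.0, y = -3.4579 + 0.0*(-3.4579 + 3.4579) = -3.4579
  grad(y) = -28.8316, v = y - alpha*grad = -1.2379
  prox(v) = soft_thresh(-1.2379, 0.1363) = -1.1016
Iteration 2: beta = 0.3333, y = -1.1016 + 0.3333*(-1.1016 + 3.4579) = -0.3161
  grad(y) = -16.2645, v = y - alpha*grad = 0.9362
  prox(v) = soft_thresh(0.9362, 0.1363) = 0.7999
f(x_2) = 2*0.7999^2 - 15*0.7999 + 1.77*|0.7999| = -9.3034


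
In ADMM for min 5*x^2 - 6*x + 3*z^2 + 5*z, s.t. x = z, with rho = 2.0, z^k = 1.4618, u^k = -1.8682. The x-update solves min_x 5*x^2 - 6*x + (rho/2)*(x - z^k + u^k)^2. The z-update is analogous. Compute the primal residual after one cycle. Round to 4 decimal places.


ADMM iteration with rho = 2.0, z^k = 1.4618, u^k = -1.8682
Step 1: x-update.
Minimize 5*x^2 - 6*x + (2.0/2)*(x - 1.4618 - 1.8682)^2
FOC: (2*5 + 2.0)*x = 6 + 2.0*(1.4618 + 1.8682)
x^{k+1} = 1.055
Step 2: z-update.
Minimize 3*z^2 + 5*z + (2.0/2)*(1.055 - z - 1.8682)^2
FOC: (2*3 + 2.0)*z = -5 + 2.0*(1.055 - 1.8682)
z^{k+1} = -0.8283
Step 3: u-update.
u^{k+1} = -1.8682 + 1.055 + 0.8283 = 0.0151
Step 4: Primal residual = |1.055 + 0.8283| = 1.8833


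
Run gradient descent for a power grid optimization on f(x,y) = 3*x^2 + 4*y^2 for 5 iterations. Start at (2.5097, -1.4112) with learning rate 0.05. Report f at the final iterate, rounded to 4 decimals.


Gradient descent on f(x,y) = 3*x^2 + 4*y^2.
Starting point: (2.5097, -1.4112), alpha = 0.05
Step 1: grad_x = 2*3*2.5097 = 15.0582, grad_y = 2*4*-1.4112 = -11.2896
  x_1 = 2.5097 - 0.05*15.0582 = 1.7568
  y_1 = -1.4112 - 0.05*-11.2896 = -0.8467
Step 2: grad_x = 2*3*1.7568 = 10.5407, grad_y = 2*4*-0.8467 = -6.7738
  x_2 = 1.7568 - 0.05*10.5407 = 1.2298
  y_2 = -0.8467 - 0.05*-6.7738 = -0.508
Step 3: grad_x = 2*3*1.2298 = 7.3785, grad_y = 2*4*-0.508 = -4.0643
  x_3 = 1.2298 - 0.05*7.3785 = 0.8608
  y_3 = -0.508 - 0.05*-4.0643 = -0.3048
Step 4: grad_x = 2*3*0.8608 = 5.165, grad_y = 2*4*-0.3048 = -2.4386
  x_4 = 0.8608 - 0.05*5.165 = 0.6026
  y_4 = -0.3048 - 0.05*-2.4386 = -0.1829
Step 5: grad_x = 2*3*0.6026 = 3.6155, grad_y = 2*4*-0.1829 = -1.4631
  x_5 = 0.6026 - 0.05*3.6155 = 0.4218
  y_5 = -0.1829 - 0.05*-1.4631 = -0.1097
f(0.4218, -0.1097) = 3*0.4218^2 + 4*(-0.1097)^2 = 0.5819


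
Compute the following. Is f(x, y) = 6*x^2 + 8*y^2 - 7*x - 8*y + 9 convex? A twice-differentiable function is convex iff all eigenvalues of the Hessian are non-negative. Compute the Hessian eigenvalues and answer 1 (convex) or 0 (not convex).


The Hessian of f(x,y) = 6*x^2 + 8*y^2 - 7*x - 8*y + 9 is:
H = [[12, 0], [0, 16]]
Trace = 12 + 16 = 28
Determinant = 12*16 - (0)^2 = 192
Discriminant = (28)^2 - 4*192 = 16.0
Eigenvalues: lambda_1 = 12.0, lambda_2 = 16.0
The function is convex.

1


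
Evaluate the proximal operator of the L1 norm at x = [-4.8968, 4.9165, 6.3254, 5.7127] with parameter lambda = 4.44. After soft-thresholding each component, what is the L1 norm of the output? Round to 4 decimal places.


Soft-thresholding with lambda = 4.44:
prox(-4.8968) = sign(-4.8968)*max(|-4.8968| - 4.44, 0) = -0.4568
prox(4.9165) = sign(4.9165)*max(|4.9165| - 4.44, 0) = 0.4765
prox(6.3254) = sign(6.3254)*max(|6.3254| - 4.44, 0) = 1.8854
prox(5.7127) = sign(5.7127)*max(|5.7127| - 4.44, 0) = 1.2727
prox(x) = [-0.4568, 0.4765, 1.8854, 1.2727]
||prox(x)||_1 = 0.4568 + 0.4765 + 1.8854 + 1.2727 = 4.0914


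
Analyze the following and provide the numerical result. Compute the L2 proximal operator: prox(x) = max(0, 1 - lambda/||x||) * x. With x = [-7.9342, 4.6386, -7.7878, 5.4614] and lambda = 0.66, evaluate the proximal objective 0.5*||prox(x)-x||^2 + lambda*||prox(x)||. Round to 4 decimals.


Step 1: Compute ||x||.
||x|| = 13.2267
Step 2: Compute scaling factor.
scale = max(0, 1 - 0.66/13.2267) = 0.9501
Step 3: prox(x) = [-7.5383, 4.4071, -7.3992, 5.1889]
||prox(x)|| = 12.5667
Step 4: Proximal objective.
0.5*||prox-x||^2 = 0.2178
lambda*||prox|| = 8.294
Total = 8.5118


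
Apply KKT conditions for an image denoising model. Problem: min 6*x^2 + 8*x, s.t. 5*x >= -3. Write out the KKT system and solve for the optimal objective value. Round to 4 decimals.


Step 1: Try lambda = 0 (constraint inactive).
x_unc = -8/(2*6) = -0.6667
Check: 5*-0.6667 = -3.3335 < -3 -- violated!
Step 2: Constraint must be active: 5*x = -3
x* = -3/5 = -0.6
lambda = (2*6*(-0.6) + 8)/5 = 0.16
Step 3: Compute optimal value.
f(x*) = 6*(-0.6)^2 + 8*(-0.6) = -2.64


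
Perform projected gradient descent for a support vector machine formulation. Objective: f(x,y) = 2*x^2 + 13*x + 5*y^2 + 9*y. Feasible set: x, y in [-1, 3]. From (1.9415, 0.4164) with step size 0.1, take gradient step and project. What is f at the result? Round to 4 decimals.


Step 1: Compute gradient at (1.9415, 0.4164).
grad_x = 2*2*1.9415 + 13 = 20.766
grad_y = 2*5*0.4164 + 9 = 13.164
Step 2: Gradient step.
x_raw = 1.9415 - 0.1*20.766 = -0.1351
y_raw = 0.4164 - 0.1*13.164 = -0.9
Step 3: Project onto [-1, 3].
x_proj = clip(-0.1351) = -0.1351
y_proj = clip(-0.9) = -0.9
Step 4: Evaluate f.
f(-0.1351, -0.9) = -5.7698


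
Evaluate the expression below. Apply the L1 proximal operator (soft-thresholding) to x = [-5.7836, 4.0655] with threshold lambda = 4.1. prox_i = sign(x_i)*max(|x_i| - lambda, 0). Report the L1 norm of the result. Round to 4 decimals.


Soft-thresholding with lambda = 4.1:
prox(-5.7836) = sign(-5.7836)*max(|-5.7836| - 4.1, 0) = -1.6836
prox(4.0655) = sign(4.0655)*max(|4.0655| - 4.1, 0) = 0.0
prox(x) = [-1.6836, 0.0]
||prox(x)||_1 = 1.6836 + 0.0 = 1.6836


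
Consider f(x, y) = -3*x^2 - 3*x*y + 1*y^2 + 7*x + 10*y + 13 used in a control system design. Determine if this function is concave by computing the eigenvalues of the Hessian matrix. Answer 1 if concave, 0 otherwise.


The Hessian of f(x,y) = -3*x^2 - 3*x*y + 1*y^2 + 7*x + 10*y + 13 is:
H = [[-6, -3], [-3, 2]]
Trace = -6 + 2 = -4
Determinant = -6*2 - (-3)^2 = -21
Discriminant = (-4)^2 - 4*-21 = 100.0
Eigenvalues: lambda_1 = -7.0, lambda_2 = 3.0
The function is not concave.

0


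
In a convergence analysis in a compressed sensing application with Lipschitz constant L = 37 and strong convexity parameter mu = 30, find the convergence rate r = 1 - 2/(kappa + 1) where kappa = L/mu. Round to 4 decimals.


Step 1: Compute the condition number.
kappa = L/mu = 37/30 = 1.2333
Step 2: Compute the convergence rate.
r = 1 - 2/(kappa + 1) = 1 - 2*mu/(L + mu) = (L - mu)/(L + mu) = 7/67 = 0.1045


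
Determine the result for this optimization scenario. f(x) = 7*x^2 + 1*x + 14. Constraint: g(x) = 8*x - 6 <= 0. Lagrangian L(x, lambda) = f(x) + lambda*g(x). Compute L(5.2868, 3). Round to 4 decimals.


Step 1: Evaluate f(x).
f(5.2868) = 7*5.2868^2 + 1*5.2868 + 14 = 214.9386
Step 2: Evaluate g(x).
g(5.2868) = 8*5.2868 - 6 = 36.2944
Step 3: Compute Lagrangian.
L = 214.9386 + 3*36.2944 = 323.8218


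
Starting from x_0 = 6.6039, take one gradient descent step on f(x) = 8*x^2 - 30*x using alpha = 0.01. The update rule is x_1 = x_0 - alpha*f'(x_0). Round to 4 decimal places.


We compute the gradient at x_0 and apply the update.
f'(x) = 16*x - 30
f'(6.6039) = 16*6.6039 - 30 = 75.6624
x_1 = 6.6039 - 0.01*75.6624 = 5.8473


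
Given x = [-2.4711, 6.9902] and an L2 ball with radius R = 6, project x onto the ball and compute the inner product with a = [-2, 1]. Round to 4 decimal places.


Step 1: Compute ||x|| (intermediates to 6 decimals).
||x|| = sqrt((-2.4711)^2 + 6.9902^2) = 7.414124
Step 2: Project.
Since ||x|| > R, scale = R/||x|| = 6/7.414124 = 0.809266, proj(x) = scale * x
proj(x) = [-1.999777, 5.656931]
Step 3: Dot product.
a^T * proj(x) = -2*(-1.999777) + 1*5.656931 = 9.6565


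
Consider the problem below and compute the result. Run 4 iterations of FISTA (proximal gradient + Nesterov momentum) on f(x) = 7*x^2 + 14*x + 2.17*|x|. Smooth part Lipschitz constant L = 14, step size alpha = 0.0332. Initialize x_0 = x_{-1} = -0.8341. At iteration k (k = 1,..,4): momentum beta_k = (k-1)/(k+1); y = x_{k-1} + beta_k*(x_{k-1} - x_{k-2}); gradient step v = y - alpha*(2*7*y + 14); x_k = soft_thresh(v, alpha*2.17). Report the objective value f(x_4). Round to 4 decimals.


FISTA on f(x) = 7*x^2 + 14*x + 2.17*|x|
L = 14, alpha = 0.0332
Iteration 1: beta = 0.0, y = -0.8341 + 0.0*(-0.8341 + 0.8341) = -0.8341
  grad(y) = 2.3226, v = y - alpha*grad = -0.9112
  prox(v) = soft_thresh(-0.9112, 0.072) = -0.8392
Iteration 2: beta = 0.3333, y = -0.8392 + 0.3333*(-0.8392 + 0.8341) = -0.8409
  grad(y) = 2.228, v = y - alpha*grad = -0.9148
  prox(v) = soft_thresh(-0.9148, 0.072) = -0.8428
Iteration 3: beta = 0.5, y = -0.8428 + 0.5*(-0.8428 + 0.8392) = -0.8446
  grad(y) = 2.1757, v = y - alpha*grad = -0.9168
  prox(v) = soft_thresh(-0.9168, 0.072) = -0.8448
Iteration 4: beta = 0.6, y = -0.8448 + 0.6*(-0.8448 + 0.8428) = -0.846
  grad(y) = 2.1563, v = y - alpha*grad = -0.9176
  prox(v) = soft_thresh(-0.9176, 0.072) = -0.8455
f(x_4) = 7*(-0.8455)^2 + 14*(-0.8455) + 2.17*|-0.8455| = -4.9982


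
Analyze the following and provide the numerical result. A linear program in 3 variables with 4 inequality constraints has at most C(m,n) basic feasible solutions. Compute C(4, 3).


Each vertex corresponds to some choice of n active constraints out of m, so the number of vertices is at most C(m, n) = m! / (n!(m-n)!).
m = 4, n = 3
Numerator: 4 * 3 * 2
Denominator: 3! = 6
C(4, 3) = 4


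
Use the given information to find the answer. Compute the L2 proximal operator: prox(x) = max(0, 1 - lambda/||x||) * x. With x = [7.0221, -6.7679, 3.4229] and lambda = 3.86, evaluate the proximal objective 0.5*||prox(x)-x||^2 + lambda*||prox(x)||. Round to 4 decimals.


Step 1: Compute ||x||.
||x|| = 10.3359
Step 2: Compute scaling factor.
scale = max(0, 1 - 3.86/10.3359) = 0.6265
Step 3: prox(x) = [4.3997, -4.2404, 2.1446]
||prox(x)|| = 6.4759
Step 4: Proximal objective.
0.5*||prox-x||^2 = 7.4498
lambda*||prox|| = 24.997
Total = 32.4467


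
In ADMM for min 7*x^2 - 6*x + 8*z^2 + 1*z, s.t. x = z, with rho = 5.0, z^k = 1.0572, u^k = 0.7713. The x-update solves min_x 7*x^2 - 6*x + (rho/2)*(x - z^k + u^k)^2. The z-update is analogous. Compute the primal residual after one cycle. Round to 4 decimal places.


ADMM iteration with rho = 5.0, z^k = 1.0572, u^k = 0.7713
Step 1: x-update.
Minimize 7*x^2 - 6*x + (5.0/2)*(x - 1.0572 + 0.7713)^2
FOC: (2*7 + 5.0)*x = 6 + 5.0*(1.0572 - 0.7713)
x^{k+1} = 0.391
Step 2: z-update.
Minimize 8*z^2 + 1*z + (5.0/2)*(0.391 - z + 0.7713)^2
FOC: (2*8 + 5.0)*z = -1 + 5.0*(0.391 + 0.7713)
z^{k+1} = 0.2291
Step 3: u-update.
u^{k+1} = 0.7713 + 0.391 - 0.2291 = 0.9332
Step 4: Primal residual = |0.391 - 0.2291| = 0.1619


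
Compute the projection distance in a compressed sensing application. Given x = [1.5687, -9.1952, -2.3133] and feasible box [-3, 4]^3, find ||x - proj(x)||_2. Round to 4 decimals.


Project each component onto [-3, 4].
clip(1.5687) = 1.5687, clip(-9.1952) = -3.0, clip(-2.3133) = -2.3133
Projection = [1.5687, -3.0, -2.3133]
Squared diffs: [0.0, 38.3805, 0.0]
Distance = sqrt(38.3805) = 6.1952
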